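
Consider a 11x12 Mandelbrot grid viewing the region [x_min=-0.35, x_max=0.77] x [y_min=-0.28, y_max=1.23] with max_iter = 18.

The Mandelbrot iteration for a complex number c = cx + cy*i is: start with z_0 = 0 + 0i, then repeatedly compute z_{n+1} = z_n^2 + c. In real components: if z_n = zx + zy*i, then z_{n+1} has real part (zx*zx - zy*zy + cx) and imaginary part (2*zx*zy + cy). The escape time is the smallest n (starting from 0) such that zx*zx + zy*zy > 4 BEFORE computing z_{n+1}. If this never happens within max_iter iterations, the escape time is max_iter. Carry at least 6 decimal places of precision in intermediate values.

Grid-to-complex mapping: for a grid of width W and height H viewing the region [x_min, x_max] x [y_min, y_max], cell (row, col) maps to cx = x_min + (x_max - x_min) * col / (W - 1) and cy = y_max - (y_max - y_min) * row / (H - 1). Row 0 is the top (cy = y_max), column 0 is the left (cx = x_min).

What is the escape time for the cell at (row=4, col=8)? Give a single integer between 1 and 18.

z_0 = 0 + 0i, c = 0.5460 + 0.6809i
Iter 1: z = 0.5460 + 0.6809i, |z|^2 = 0.7618
Iter 2: z = 0.3805 + 1.4245i, |z|^2 = 2.1739
Iter 3: z = -1.3383 + 1.7649i, |z|^2 = 4.9059
Escaped at iteration 3

Answer: 3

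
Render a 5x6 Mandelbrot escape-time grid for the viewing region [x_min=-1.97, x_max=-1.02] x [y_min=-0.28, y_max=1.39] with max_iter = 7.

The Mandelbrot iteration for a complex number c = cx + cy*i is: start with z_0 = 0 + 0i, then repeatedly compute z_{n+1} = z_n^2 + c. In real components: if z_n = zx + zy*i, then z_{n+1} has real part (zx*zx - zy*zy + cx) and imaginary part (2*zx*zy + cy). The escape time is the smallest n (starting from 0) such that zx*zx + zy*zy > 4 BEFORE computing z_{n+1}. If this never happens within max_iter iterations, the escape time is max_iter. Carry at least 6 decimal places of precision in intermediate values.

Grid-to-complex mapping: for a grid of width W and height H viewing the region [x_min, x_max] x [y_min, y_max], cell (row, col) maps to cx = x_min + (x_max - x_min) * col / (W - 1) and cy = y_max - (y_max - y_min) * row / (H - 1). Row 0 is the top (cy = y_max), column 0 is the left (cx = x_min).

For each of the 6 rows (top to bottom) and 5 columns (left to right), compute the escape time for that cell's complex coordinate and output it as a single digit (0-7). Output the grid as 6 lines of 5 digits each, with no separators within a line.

Answer: 11122
11233
13334
13477
57777
24577

Derivation:
(row=0, col=0): c = -1.9700 + 1.3900i → escape time 1
(row=0, col=1): c = -1.7325 + 1.3900i → escape time 1
(row=0, col=2): c = -1.4950 + 1.3900i → escape time 1
(row=0, col=3): c = -1.2575 + 1.3900i → escape time 2
(row=0, col=4): c = -1.0200 + 1.3900i → escape time 2
(row=1, col=0): c = -1.9700 + 1.0560i → escape time 1
(row=1, col=1): c = -1.7325 + 1.0560i → escape time 1
(row=1, col=2): c = -1.4950 + 1.0560i → escape time 2
(row=1, col=3): c = -1.2575 + 1.0560i → escape time 3
(row=1, col=4): c = -1.0200 + 1.0560i → escape time 3
(row=2, col=0): c = -1.9700 + 0.7220i → escape time 1
(row=2, col=1): c = -1.7325 + 0.7220i → escape time 3
(row=2, col=2): c = -1.4950 + 0.7220i → escape time 3
(row=2, col=3): c = -1.2575 + 0.7220i → escape time 3
(row=2, col=4): c = -1.0200 + 0.7220i → escape time 4
(row=3, col=0): c = -1.9700 + 0.3880i → escape time 1
(row=3, col=1): c = -1.7325 + 0.3880i → escape time 3
(row=3, col=2): c = -1.4950 + 0.3880i → escape time 4
(row=3, col=3): c = -1.2575 + 0.3880i → escape time 7
(row=3, col=4): c = -1.0200 + 0.3880i → escape time 7
(row=4, col=0): c = -1.9700 + 0.0540i → escape time 5
(row=4, col=1): c = -1.7325 + 0.0540i → escape time 7
(row=4, col=2): c = -1.4950 + 0.0540i → escape time 7
(row=4, col=3): c = -1.2575 + 0.0540i → escape time 7
(row=4, col=4): c = -1.0200 + 0.0540i → escape time 7
(row=5, col=0): c = -1.9700 + -0.2800i → escape time 2
(row=5, col=1): c = -1.7325 + -0.2800i → escape time 4
(row=5, col=2): c = -1.4950 + -0.2800i → escape time 5
(row=5, col=3): c = -1.2575 + -0.2800i → escape time 7
(row=5, col=4): c = -1.0200 + -0.2800i → escape time 7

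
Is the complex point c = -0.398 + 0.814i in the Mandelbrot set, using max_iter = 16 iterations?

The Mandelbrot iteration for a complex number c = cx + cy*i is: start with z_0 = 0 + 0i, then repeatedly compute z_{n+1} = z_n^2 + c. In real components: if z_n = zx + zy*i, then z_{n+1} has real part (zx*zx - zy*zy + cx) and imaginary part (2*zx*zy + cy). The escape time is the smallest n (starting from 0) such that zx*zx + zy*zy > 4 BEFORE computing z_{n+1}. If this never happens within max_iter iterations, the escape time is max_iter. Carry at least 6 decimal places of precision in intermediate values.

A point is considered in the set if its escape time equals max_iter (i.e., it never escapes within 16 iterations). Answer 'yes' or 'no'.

Answer: no

Derivation:
z_0 = 0 + 0i, c = -0.3980 + 0.8140i
Iter 1: z = -0.3980 + 0.8140i, |z|^2 = 0.8210
Iter 2: z = -0.9022 + 0.1661i, |z|^2 = 0.8415
Iter 3: z = 0.3884 + 0.5144i, |z|^2 = 0.4154
Iter 4: z = -0.5117 + 1.2135i, |z|^2 = 1.7346
Iter 5: z = -1.6088 + -0.4280i, |z|^2 = 2.7714
Iter 6: z = 2.0070 + 2.1912i, |z|^2 = 8.8297
Escaped at iteration 6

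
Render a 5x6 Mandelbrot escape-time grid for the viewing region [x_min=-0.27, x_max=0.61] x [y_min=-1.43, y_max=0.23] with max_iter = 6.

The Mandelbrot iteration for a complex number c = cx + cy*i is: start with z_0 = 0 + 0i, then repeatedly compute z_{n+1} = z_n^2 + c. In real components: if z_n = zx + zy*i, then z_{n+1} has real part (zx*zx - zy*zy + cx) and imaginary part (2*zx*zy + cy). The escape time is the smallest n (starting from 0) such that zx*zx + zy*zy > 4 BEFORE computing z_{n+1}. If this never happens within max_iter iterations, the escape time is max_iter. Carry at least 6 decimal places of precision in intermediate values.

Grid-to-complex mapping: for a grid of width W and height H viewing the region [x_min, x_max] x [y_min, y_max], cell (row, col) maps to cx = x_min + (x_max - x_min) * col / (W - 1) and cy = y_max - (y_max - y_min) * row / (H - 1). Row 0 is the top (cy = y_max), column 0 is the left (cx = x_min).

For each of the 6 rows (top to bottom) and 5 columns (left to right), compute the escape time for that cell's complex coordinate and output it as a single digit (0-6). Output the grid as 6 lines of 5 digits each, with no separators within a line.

Answer: 66664
66664
66664
66643
55322
22222

Derivation:
(row=0, col=0): c = -0.2700 + 0.2300i → escape time 6
(row=0, col=1): c = -0.0500 + 0.2300i → escape time 6
(row=0, col=2): c = 0.1700 + 0.2300i → escape time 6
(row=0, col=3): c = 0.3900 + 0.2300i → escape time 6
(row=0, col=4): c = 0.6100 + 0.2300i → escape time 4
(row=1, col=0): c = -0.2700 + -0.1020i → escape time 6
(row=1, col=1): c = -0.0500 + -0.1020i → escape time 6
(row=1, col=2): c = 0.1700 + -0.1020i → escape time 6
(row=1, col=3): c = 0.3900 + -0.1020i → escape time 6
(row=1, col=4): c = 0.6100 + -0.1020i → escape time 4
(row=2, col=0): c = -0.2700 + -0.4340i → escape time 6
(row=2, col=1): c = -0.0500 + -0.4340i → escape time 6
(row=2, col=2): c = 0.1700 + -0.4340i → escape time 6
(row=2, col=3): c = 0.3900 + -0.4340i → escape time 6
(row=2, col=4): c = 0.6100 + -0.4340i → escape time 4
(row=3, col=0): c = -0.2700 + -0.7660i → escape time 6
(row=3, col=1): c = -0.0500 + -0.7660i → escape time 6
(row=3, col=2): c = 0.1700 + -0.7660i → escape time 6
(row=3, col=3): c = 0.3900 + -0.7660i → escape time 4
(row=3, col=4): c = 0.6100 + -0.7660i → escape time 3
(row=4, col=0): c = -0.2700 + -1.0980i → escape time 5
(row=4, col=1): c = -0.0500 + -1.0980i → escape time 5
(row=4, col=2): c = 0.1700 + -1.0980i → escape time 3
(row=4, col=3): c = 0.3900 + -1.0980i → escape time 2
(row=4, col=4): c = 0.6100 + -1.0980i → escape time 2
(row=5, col=0): c = -0.2700 + -1.4300i → escape time 2
(row=5, col=1): c = -0.0500 + -1.4300i → escape time 2
(row=5, col=2): c = 0.1700 + -1.4300i → escape time 2
(row=5, col=3): c = 0.3900 + -1.4300i → escape time 2
(row=5, col=4): c = 0.6100 + -1.4300i → escape time 2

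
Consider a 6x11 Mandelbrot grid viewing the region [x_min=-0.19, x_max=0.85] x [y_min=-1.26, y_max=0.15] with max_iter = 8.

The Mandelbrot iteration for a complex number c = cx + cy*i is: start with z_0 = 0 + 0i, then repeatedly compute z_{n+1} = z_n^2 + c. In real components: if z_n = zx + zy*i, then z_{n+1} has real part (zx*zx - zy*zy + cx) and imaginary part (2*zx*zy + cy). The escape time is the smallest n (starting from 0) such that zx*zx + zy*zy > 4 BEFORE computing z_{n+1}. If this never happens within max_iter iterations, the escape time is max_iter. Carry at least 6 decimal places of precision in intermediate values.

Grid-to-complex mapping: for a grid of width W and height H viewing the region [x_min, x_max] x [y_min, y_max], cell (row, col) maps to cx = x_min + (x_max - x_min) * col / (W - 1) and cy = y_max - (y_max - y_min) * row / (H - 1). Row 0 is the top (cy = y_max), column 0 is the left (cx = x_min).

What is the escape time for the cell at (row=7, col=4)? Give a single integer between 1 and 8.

z_0 = 0 + 0i, c = 0.6420 + -0.8370i
Iter 1: z = 0.6420 + -0.8370i, |z|^2 = 1.1127
Iter 2: z = 0.3536 + -1.9117i, |z|^2 = 3.7797
Iter 3: z = -2.8876 + -2.1889i, |z|^2 = 13.1297
Escaped at iteration 3

Answer: 3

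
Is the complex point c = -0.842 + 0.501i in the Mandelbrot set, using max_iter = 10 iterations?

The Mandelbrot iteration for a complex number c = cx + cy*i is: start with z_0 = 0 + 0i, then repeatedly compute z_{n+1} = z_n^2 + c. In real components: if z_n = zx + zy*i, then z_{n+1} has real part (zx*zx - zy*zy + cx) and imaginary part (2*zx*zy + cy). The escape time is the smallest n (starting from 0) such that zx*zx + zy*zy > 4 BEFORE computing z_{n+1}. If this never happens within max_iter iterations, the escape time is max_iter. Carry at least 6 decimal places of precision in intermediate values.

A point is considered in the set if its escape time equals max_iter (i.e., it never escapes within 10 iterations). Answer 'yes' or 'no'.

z_0 = 0 + 0i, c = -0.8420 + 0.5010i
Iter 1: z = -0.8420 + 0.5010i, |z|^2 = 0.9600
Iter 2: z = -0.3840 + -0.3427i, |z|^2 = 0.2649
Iter 3: z = -0.8119 + 0.7642i, |z|^2 = 1.2433
Iter 4: z = -0.7668 + -0.7400i, |z|^2 = 1.1355
Iter 5: z = -0.8017 + 1.6358i, |z|^2 = 3.3185
Iter 6: z = -2.8751 + -2.1217i, |z|^2 = 12.7679
Escaped at iteration 6

Answer: no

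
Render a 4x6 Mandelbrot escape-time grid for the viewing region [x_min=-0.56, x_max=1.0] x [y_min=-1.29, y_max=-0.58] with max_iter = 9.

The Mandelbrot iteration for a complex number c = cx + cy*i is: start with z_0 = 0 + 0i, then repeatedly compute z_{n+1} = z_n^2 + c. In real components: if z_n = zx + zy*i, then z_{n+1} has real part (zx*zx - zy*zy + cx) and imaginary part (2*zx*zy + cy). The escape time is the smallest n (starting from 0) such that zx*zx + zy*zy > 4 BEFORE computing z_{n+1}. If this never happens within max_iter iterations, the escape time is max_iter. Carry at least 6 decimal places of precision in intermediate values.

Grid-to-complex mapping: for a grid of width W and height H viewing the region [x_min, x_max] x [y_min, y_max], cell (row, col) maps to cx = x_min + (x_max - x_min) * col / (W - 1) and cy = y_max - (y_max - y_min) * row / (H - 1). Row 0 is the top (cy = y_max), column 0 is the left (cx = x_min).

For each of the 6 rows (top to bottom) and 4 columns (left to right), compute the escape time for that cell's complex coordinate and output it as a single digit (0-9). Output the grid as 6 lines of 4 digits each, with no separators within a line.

(row=0, col=0): c = -0.5600 + -0.5800i → escape time 9
(row=0, col=1): c = -0.0400 + -0.5800i → escape time 9
(row=0, col=2): c = 0.4800 + -0.5800i → escape time 5
(row=0, col=3): c = 1.0000 + -0.5800i → escape time 2
(row=1, col=0): c = -0.5600 + -0.7220i → escape time 7
(row=1, col=1): c = -0.0400 + -0.7220i → escape time 9
(row=1, col=2): c = 0.4800 + -0.7220i → escape time 4
(row=1, col=3): c = 1.0000 + -0.7220i → escape time 2
(row=2, col=0): c = -0.5600 + -0.8640i → escape time 4
(row=2, col=1): c = -0.0400 + -0.8640i → escape time 9
(row=2, col=2): c = 0.4800 + -0.8640i → escape time 3
(row=2, col=3): c = 1.0000 + -0.8640i → escape time 2
(row=3, col=0): c = -0.5600 + -1.0060i → escape time 4
(row=3, col=1): c = -0.0400 + -1.0060i → escape time 9
(row=3, col=2): c = 0.4800 + -1.0060i → escape time 3
(row=3, col=3): c = 1.0000 + -1.0060i → escape time 2
(row=4, col=0): c = -0.5600 + -1.1480i → escape time 3
(row=4, col=1): c = -0.0400 + -1.1480i → escape time 4
(row=4, col=2): c = 0.4800 + -1.1480i → escape time 2
(row=4, col=3): c = 1.0000 + -1.1480i → escape time 2
(row=5, col=0): c = -0.5600 + -1.2900i → escape time 3
(row=5, col=1): c = -0.0400 + -1.2900i → escape time 2
(row=5, col=2): c = 0.4800 + -1.2900i → escape time 2
(row=5, col=3): c = 1.0000 + -1.2900i → escape time 2

Answer: 9952
7942
4932
4932
3422
3222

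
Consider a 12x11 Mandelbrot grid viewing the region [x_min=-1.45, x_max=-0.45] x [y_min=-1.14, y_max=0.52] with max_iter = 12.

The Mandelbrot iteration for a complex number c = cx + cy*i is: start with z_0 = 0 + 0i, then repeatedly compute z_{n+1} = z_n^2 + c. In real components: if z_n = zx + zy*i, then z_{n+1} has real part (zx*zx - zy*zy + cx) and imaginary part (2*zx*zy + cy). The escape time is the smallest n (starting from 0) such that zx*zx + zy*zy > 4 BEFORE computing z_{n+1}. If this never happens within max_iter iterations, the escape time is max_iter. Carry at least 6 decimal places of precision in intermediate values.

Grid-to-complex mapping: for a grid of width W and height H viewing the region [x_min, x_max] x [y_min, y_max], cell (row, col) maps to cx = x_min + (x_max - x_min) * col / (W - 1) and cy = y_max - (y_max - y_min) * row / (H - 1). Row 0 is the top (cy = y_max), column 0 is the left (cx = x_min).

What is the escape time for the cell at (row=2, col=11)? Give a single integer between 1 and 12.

z_0 = 0 + 0i, c = -0.4500 + 0.1880i
Iter 1: z = -0.4500 + 0.1880i, |z|^2 = 0.2378
Iter 2: z = -0.2828 + 0.0188i, |z|^2 = 0.0804
Iter 3: z = -0.3704 + 0.1774i, |z|^2 = 0.1686
Iter 4: z = -0.3443 + 0.0566i, |z|^2 = 0.1217
Iter 5: z = -0.3347 + 0.1490i, |z|^2 = 0.1342
Iter 6: z = -0.3602 + 0.0883i, |z|^2 = 0.1375
Iter 7: z = -0.3280 + 0.1244i, |z|^2 = 0.1231
Iter 8: z = -0.3579 + 0.1064i, |z|^2 = 0.1394
Iter 9: z = -0.3332 + 0.1119i, |z|^2 = 0.1236
Iter 10: z = -0.3515 + 0.1134i, |z|^2 = 0.1364
Iter 11: z = -0.3393 + 0.1083i, |z|^2 = 0.1269

Answer: 12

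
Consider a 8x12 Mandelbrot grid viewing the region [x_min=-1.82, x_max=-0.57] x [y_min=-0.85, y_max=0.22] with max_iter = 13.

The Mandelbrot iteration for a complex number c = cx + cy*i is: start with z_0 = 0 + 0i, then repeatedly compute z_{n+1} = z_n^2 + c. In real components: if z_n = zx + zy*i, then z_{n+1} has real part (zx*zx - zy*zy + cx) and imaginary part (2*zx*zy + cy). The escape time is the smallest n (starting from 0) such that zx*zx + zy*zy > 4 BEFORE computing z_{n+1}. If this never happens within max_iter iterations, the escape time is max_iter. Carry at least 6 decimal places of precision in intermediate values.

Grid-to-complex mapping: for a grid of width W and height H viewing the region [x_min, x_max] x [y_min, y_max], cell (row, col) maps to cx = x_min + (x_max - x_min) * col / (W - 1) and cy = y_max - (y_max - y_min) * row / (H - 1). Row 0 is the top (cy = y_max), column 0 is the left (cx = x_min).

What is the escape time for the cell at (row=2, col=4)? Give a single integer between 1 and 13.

z_0 = 0 + 0i, c = -1.1057 + 0.0255i
Iter 1: z = -1.1057 + 0.0255i, |z|^2 = 1.2233
Iter 2: z = 0.1162 + -0.0308i, |z|^2 = 0.0145
Iter 3: z = -1.0932 + 0.0183i, |z|^2 = 1.1953
Iter 4: z = 0.0889 + -0.0145i, |z|^2 = 0.0081
Iter 5: z = -1.0980 + 0.0229i, |z|^2 = 1.2062
Iter 6: z = 0.0994 + -0.0248i, |z|^2 = 0.0105
Iter 7: z = -1.0964 + 0.0205i, |z|^2 = 1.2026
Iter 8: z = 0.0961 + -0.0196i, |z|^2 = 0.0096
Iter 9: z = -1.0969 + 0.0217i, |z|^2 = 1.2036
Iter 10: z = 0.0969 + -0.0221i, |z|^2 = 0.0099
Iter 11: z = -1.0968 + 0.0212i, |z|^2 = 1.2034
Iter 12: z = 0.0968 + -0.0210i, |z|^2 = 0.0098

Answer: 13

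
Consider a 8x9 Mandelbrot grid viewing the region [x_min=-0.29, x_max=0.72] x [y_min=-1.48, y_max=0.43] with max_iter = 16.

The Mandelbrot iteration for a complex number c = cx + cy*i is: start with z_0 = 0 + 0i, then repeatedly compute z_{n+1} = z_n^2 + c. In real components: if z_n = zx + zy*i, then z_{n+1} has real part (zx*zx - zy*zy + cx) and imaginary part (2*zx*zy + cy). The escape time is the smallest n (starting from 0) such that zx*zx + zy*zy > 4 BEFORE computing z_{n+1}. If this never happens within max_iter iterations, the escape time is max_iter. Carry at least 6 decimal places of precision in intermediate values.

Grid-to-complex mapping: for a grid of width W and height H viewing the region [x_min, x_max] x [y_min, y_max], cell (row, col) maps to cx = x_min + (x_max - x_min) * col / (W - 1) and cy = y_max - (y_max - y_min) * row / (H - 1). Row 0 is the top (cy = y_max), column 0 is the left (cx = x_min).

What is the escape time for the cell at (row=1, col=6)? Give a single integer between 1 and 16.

Answer: 4

Derivation:
z_0 = 0 + 0i, c = 0.5757 + 0.1913i
Iter 1: z = 0.5757 + 0.1913i, |z|^2 = 0.3680
Iter 2: z = 0.8706 + 0.4115i, |z|^2 = 0.9272
Iter 3: z = 1.1643 + 0.9077i, |z|^2 = 2.1795
Iter 4: z = 1.1075 + 2.3049i, |z|^2 = 6.5392
Escaped at iteration 4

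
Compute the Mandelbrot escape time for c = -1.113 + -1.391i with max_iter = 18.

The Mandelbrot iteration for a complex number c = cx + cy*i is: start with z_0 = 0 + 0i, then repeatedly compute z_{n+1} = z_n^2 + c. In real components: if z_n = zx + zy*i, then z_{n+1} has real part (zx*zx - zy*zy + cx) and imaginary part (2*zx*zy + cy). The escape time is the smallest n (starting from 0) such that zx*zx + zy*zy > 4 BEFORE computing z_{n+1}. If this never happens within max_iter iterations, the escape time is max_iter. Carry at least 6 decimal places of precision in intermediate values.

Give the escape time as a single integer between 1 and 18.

z_0 = 0 + 0i, c = -1.1130 + -1.3910i
Iter 1: z = -1.1130 + -1.3910i, |z|^2 = 3.1737
Iter 2: z = -1.8091 + 1.7054i, |z|^2 = 6.1812
Escaped at iteration 2

Answer: 2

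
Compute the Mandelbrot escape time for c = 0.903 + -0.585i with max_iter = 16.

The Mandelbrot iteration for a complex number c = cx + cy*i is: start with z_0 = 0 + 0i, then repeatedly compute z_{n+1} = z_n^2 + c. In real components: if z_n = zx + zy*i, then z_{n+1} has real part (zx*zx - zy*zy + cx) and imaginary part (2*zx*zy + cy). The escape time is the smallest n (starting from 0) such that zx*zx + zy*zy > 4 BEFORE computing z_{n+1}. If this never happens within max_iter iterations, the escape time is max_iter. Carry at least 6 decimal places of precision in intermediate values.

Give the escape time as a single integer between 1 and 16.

Answer: 2

Derivation:
z_0 = 0 + 0i, c = 0.9030 + -0.5850i
Iter 1: z = 0.9030 + -0.5850i, |z|^2 = 1.1576
Iter 2: z = 1.3762 + -1.6415i, |z|^2 = 4.5884
Escaped at iteration 2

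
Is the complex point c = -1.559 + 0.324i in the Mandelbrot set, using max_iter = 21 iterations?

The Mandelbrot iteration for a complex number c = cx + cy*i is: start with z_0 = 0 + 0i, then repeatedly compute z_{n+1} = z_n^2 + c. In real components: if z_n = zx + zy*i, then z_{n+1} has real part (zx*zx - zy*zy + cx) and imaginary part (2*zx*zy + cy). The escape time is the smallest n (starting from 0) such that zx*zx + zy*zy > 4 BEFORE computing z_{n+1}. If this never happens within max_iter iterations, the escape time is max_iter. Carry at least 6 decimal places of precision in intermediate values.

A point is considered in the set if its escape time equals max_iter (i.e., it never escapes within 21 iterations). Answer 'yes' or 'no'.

Answer: no

Derivation:
z_0 = 0 + 0i, c = -1.5590 + 0.3240i
Iter 1: z = -1.5590 + 0.3240i, |z|^2 = 2.5355
Iter 2: z = 0.7665 + -0.6862i, |z|^2 = 1.0584
Iter 3: z = -1.4424 + -0.7280i, |z|^2 = 2.6105
Iter 4: z = -0.0085 + 2.4241i, |z|^2 = 5.8764
Escaped at iteration 4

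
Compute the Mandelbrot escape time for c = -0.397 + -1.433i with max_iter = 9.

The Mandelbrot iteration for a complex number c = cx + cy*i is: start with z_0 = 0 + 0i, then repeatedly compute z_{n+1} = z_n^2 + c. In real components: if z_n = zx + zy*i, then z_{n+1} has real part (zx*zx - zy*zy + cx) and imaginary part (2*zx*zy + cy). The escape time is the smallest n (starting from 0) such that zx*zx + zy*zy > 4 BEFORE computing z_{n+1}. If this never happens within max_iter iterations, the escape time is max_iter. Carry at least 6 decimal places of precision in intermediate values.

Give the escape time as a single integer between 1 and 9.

Answer: 2

Derivation:
z_0 = 0 + 0i, c = -0.3970 + -1.4330i
Iter 1: z = -0.3970 + -1.4330i, |z|^2 = 2.2111
Iter 2: z = -2.2929 + -0.2952i, |z|^2 = 5.3444
Escaped at iteration 2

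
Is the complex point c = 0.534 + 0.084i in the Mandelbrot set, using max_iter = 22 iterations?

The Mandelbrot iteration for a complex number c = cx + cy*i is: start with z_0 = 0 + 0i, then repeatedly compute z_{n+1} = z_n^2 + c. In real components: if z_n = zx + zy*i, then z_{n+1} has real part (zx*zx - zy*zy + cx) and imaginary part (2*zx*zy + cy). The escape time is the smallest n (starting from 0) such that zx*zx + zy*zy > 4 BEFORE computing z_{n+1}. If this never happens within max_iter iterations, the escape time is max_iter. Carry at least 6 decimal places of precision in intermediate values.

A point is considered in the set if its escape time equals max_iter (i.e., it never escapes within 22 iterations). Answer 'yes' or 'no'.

Answer: no

Derivation:
z_0 = 0 + 0i, c = 0.5340 + 0.0840i
Iter 1: z = 0.5340 + 0.0840i, |z|^2 = 0.2922
Iter 2: z = 0.8121 + 0.1737i, |z|^2 = 0.6897
Iter 3: z = 1.1633 + 0.3661i, |z|^2 = 1.4874
Iter 4: z = 1.7533 + 0.9359i, |z|^2 = 3.9499
Iter 5: z = 2.7321 + 3.3658i, |z|^2 = 18.7926
Escaped at iteration 5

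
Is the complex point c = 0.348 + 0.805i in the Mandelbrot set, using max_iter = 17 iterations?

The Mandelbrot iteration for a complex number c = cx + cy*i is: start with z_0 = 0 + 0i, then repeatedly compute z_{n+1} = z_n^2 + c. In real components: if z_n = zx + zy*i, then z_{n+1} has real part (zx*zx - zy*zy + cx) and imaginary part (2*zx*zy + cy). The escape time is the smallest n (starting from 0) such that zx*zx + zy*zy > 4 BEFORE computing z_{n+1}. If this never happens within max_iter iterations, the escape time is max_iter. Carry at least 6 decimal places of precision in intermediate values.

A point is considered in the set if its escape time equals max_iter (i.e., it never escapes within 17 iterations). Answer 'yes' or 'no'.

z_0 = 0 + 0i, c = 0.3480 + 0.8050i
Iter 1: z = 0.3480 + 0.8050i, |z|^2 = 0.7691
Iter 2: z = -0.1789 + 1.3653i, |z|^2 = 1.8960
Iter 3: z = -1.4840 + 0.3164i, |z|^2 = 2.3023
Iter 4: z = 2.4500 + -0.1342i, |z|^2 = 6.0207
Escaped at iteration 4

Answer: no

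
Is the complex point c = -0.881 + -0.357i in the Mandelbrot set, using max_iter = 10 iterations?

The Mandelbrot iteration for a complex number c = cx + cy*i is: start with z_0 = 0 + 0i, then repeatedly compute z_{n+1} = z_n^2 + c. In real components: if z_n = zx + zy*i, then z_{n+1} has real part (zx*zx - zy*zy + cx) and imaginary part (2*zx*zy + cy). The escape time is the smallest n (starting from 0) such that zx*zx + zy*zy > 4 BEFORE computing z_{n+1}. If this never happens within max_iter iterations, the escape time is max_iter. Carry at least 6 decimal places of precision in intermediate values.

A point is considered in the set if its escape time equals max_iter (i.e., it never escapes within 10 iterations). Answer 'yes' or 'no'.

Answer: no

Derivation:
z_0 = 0 + 0i, c = -0.8810 + -0.3570i
Iter 1: z = -0.8810 + -0.3570i, |z|^2 = 0.9036
Iter 2: z = -0.2323 + 0.2720i, |z|^2 = 0.1280
Iter 3: z = -0.9010 + -0.4834i, |z|^2 = 1.0455
Iter 4: z = -0.3028 + 0.5141i, |z|^2 = 0.3560
Iter 5: z = -1.0536 + -0.6683i, |z|^2 = 1.5568
Iter 6: z = -0.2175 + 1.0513i, |z|^2 = 1.1525
Iter 7: z = -1.9389 + -0.8144i, |z|^2 = 4.4225
Escaped at iteration 7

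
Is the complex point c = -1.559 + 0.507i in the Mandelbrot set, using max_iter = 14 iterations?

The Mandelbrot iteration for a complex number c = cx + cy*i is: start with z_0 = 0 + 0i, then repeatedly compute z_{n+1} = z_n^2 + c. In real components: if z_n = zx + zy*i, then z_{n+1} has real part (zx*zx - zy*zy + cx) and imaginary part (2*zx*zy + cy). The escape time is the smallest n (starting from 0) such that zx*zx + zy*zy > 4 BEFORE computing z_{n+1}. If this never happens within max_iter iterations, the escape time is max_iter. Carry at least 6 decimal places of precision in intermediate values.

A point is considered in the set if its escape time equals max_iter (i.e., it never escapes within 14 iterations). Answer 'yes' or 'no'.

Answer: no

Derivation:
z_0 = 0 + 0i, c = -1.5590 + 0.5070i
Iter 1: z = -1.5590 + 0.5070i, |z|^2 = 2.6875
Iter 2: z = 0.6144 + -1.0738i, |z|^2 = 1.5306
Iter 3: z = -2.3346 + -0.8126i, |z|^2 = 6.1105
Escaped at iteration 3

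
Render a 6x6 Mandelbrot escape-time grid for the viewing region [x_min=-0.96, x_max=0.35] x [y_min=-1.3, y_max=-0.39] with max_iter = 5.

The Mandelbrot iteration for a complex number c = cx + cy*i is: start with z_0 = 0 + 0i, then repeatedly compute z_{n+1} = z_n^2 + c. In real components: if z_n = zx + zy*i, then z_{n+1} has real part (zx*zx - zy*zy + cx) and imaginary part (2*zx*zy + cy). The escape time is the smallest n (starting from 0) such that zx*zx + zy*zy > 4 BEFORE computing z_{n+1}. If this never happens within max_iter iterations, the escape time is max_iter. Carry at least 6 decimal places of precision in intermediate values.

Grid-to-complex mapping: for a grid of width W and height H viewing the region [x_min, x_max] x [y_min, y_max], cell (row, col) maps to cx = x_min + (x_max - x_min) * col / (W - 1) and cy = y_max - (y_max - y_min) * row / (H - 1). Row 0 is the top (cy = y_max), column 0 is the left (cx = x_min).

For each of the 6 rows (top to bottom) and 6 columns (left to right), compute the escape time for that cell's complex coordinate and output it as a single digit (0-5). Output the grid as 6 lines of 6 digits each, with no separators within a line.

(row=0, col=0): c = -0.9600 + -0.3900i → escape time 5
(row=0, col=1): c = -0.6980 + -0.3900i → escape time 5
(row=0, col=2): c = -0.4360 + -0.3900i → escape time 5
(row=0, col=3): c = -0.1740 + -0.3900i → escape time 5
(row=0, col=4): c = 0.0880 + -0.3900i → escape time 5
(row=0, col=5): c = 0.3500 + -0.3900i → escape time 5
(row=1, col=0): c = -0.9600 + -0.5720i → escape time 5
(row=1, col=1): c = -0.6980 + -0.5720i → escape time 5
(row=1, col=2): c = -0.4360 + -0.5720i → escape time 5
(row=1, col=3): c = -0.1740 + -0.5720i → escape time 5
(row=1, col=4): c = 0.0880 + -0.5720i → escape time 5
(row=1, col=5): c = 0.3500 + -0.5720i → escape time 5
(row=2, col=0): c = -0.9600 + -0.7540i → escape time 4
(row=2, col=1): c = -0.6980 + -0.7540i → escape time 4
(row=2, col=2): c = -0.4360 + -0.7540i → escape time 5
(row=2, col=3): c = -0.1740 + -0.7540i → escape time 5
(row=2, col=4): c = 0.0880 + -0.7540i → escape time 5
(row=2, col=5): c = 0.3500 + -0.7540i → escape time 5
(row=3, col=0): c = -0.9600 + -0.9360i → escape time 3
(row=3, col=1): c = -0.6980 + -0.9360i → escape time 4
(row=3, col=2): c = -0.4360 + -0.9360i → escape time 4
(row=3, col=3): c = -0.1740 + -0.9360i → escape time 5
(row=3, col=4): c = 0.0880 + -0.9360i → escape time 5
(row=3, col=5): c = 0.3500 + -0.9360i → escape time 3
(row=4, col=0): c = -0.9600 + -1.1180i → escape time 3
(row=4, col=1): c = -0.6980 + -1.1180i → escape time 3
(row=4, col=2): c = -0.4360 + -1.1180i → escape time 4
(row=4, col=3): c = -0.1740 + -1.1180i → escape time 5
(row=4, col=4): c = 0.0880 + -1.1180i → escape time 4
(row=4, col=5): c = 0.3500 + -1.1180i → escape time 2
(row=5, col=0): c = -0.9600 + -1.3000i → escape time 2
(row=5, col=1): c = -0.6980 + -1.3000i → escape time 3
(row=5, col=2): c = -0.4360 + -1.3000i → escape time 3
(row=5, col=3): c = -0.1740 + -1.3000i → escape time 2
(row=5, col=4): c = 0.0880 + -1.3000i → escape time 2
(row=5, col=5): c = 0.3500 + -1.3000i → escape time 2

Answer: 555555
555555
445555
344553
334542
233222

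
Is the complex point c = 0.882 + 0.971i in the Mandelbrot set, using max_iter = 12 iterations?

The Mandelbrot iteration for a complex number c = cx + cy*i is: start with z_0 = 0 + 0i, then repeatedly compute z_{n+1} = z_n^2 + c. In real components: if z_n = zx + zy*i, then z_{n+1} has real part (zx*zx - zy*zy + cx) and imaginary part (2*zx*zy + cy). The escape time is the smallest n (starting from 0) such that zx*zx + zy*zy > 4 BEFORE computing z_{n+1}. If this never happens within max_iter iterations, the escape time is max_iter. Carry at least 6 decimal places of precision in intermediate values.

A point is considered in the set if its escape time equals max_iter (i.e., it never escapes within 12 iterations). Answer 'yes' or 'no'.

Answer: no

Derivation:
z_0 = 0 + 0i, c = 0.8820 + 0.9710i
Iter 1: z = 0.8820 + 0.9710i, |z|^2 = 1.7208
Iter 2: z = 0.7171 + 2.6838i, |z|^2 = 7.7172
Escaped at iteration 2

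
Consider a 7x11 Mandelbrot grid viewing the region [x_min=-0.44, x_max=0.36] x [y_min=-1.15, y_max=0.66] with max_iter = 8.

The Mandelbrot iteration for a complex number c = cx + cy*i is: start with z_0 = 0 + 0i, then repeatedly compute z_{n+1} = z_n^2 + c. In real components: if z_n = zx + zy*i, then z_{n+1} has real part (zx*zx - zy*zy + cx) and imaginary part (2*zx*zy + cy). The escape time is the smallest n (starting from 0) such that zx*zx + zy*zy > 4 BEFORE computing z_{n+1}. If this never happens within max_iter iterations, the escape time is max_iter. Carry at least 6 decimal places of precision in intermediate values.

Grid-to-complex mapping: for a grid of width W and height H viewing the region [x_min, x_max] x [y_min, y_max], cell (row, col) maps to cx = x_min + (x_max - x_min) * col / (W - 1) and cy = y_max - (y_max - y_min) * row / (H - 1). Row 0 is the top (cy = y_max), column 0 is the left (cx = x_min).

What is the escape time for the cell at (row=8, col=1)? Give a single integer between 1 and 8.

z_0 = 0 + 0i, c = -0.3067 + -0.7880i
Iter 1: z = -0.3067 + -0.7880i, |z|^2 = 0.7150
Iter 2: z = -0.8336 + -0.3047i, |z|^2 = 0.7877
Iter 3: z = 0.2953 + -0.2800i, |z|^2 = 0.1656
Iter 4: z = -0.2979 + -0.9534i, |z|^2 = 0.9977
Iter 5: z = -1.1269 + -0.2200i, |z|^2 = 1.3184
Iter 6: z = 0.9149 + -0.2921i, |z|^2 = 0.9223
Iter 7: z = 0.4450 + -1.3225i, |z|^2 = 1.9470

Answer: 8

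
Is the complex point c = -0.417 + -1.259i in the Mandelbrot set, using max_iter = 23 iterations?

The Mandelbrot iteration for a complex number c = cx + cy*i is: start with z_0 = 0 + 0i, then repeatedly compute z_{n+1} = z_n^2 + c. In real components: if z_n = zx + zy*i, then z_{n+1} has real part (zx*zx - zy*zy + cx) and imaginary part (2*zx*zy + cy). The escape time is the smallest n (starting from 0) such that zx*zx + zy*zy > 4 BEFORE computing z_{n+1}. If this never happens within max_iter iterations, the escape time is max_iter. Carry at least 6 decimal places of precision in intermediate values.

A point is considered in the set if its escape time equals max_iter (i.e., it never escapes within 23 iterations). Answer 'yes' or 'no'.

z_0 = 0 + 0i, c = -0.4170 + -1.2590i
Iter 1: z = -0.4170 + -1.2590i, |z|^2 = 1.7590
Iter 2: z = -1.8282 + -0.2090i, |z|^2 = 3.3860
Iter 3: z = 2.8816 + -0.4948i, |z|^2 = 8.5485
Escaped at iteration 3

Answer: no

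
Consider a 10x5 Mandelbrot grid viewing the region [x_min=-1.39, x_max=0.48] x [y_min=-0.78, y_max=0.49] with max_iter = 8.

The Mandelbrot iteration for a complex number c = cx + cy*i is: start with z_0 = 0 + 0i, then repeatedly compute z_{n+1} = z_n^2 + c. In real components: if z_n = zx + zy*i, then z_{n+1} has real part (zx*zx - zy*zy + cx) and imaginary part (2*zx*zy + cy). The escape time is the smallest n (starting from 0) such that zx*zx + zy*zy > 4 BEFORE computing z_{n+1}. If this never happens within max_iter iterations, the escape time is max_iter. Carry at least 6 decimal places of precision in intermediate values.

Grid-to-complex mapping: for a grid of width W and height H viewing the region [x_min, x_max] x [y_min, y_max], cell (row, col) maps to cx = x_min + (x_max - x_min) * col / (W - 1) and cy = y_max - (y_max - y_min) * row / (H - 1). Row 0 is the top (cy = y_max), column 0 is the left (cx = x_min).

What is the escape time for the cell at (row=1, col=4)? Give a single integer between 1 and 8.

Answer: 8

Derivation:
z_0 = 0 + 0i, c = -0.5589 + 0.1725i
Iter 1: z = -0.5589 + 0.1725i, |z|^2 = 0.3421
Iter 2: z = -0.2763 + -0.0203i, |z|^2 = 0.0767
Iter 3: z = -0.4830 + 0.1837i, |z|^2 = 0.2670
Iter 4: z = -0.3594 + -0.0050i, |z|^2 = 0.1292
Iter 5: z = -0.4298 + 0.1761i, |z|^2 = 0.2157
Iter 6: z = -0.4052 + 0.0212i, |z|^2 = 0.1646
Iter 7: z = -0.3951 + 0.1553i, |z|^2 = 0.1803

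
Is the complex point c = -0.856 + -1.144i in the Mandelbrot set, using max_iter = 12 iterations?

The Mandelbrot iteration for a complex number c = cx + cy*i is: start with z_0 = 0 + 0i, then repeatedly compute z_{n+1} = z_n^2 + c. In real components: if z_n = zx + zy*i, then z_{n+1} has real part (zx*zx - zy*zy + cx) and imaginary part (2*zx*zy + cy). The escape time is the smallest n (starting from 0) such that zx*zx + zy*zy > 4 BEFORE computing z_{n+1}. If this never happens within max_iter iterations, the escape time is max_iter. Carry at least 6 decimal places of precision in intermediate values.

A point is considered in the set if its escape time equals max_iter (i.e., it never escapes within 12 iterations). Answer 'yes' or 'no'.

Answer: no

Derivation:
z_0 = 0 + 0i, c = -0.8560 + -1.1440i
Iter 1: z = -0.8560 + -1.1440i, |z|^2 = 2.0415
Iter 2: z = -1.4320 + 0.8145i, |z|^2 = 2.7141
Iter 3: z = 0.5312 + -3.4768i, |z|^2 = 12.3703
Escaped at iteration 3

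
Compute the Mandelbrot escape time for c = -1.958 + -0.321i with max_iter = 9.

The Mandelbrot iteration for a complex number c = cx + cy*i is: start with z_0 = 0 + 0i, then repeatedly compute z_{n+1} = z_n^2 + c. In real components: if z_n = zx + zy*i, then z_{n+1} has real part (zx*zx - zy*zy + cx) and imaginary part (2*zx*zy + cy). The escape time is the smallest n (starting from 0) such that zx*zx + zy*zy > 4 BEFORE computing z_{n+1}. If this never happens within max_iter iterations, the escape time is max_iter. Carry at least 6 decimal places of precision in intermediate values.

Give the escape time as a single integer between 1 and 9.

z_0 = 0 + 0i, c = -1.9580 + -0.3210i
Iter 1: z = -1.9580 + -0.3210i, |z|^2 = 3.9368
Iter 2: z = 1.7727 + 0.9360i, |z|^2 = 4.0187
Escaped at iteration 2

Answer: 2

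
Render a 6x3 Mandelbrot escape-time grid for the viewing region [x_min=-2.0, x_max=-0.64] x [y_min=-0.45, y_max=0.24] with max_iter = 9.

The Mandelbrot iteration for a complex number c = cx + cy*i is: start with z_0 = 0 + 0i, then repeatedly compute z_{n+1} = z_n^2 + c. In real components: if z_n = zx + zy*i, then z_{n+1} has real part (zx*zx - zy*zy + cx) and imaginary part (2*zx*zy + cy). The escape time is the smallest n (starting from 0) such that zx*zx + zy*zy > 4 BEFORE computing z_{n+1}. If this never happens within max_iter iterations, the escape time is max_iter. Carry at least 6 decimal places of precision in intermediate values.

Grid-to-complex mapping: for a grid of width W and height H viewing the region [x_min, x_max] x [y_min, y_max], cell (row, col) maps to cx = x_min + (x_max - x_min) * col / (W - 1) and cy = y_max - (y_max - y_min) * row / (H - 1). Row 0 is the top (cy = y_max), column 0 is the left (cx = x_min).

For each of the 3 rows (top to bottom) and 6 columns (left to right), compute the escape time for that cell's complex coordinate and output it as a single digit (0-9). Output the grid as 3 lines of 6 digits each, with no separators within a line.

Answer: 145999
158999
133669

Derivation:
(row=0, col=0): c = -2.0000 + 0.2400i → escape time 1
(row=0, col=1): c = -1.7280 + 0.2400i → escape time 4
(row=0, col=2): c = -1.4560 + 0.2400i → escape time 5
(row=0, col=3): c = -1.1840 + 0.2400i → escape time 9
(row=0, col=4): c = -0.9120 + 0.2400i → escape time 9
(row=0, col=5): c = -0.6400 + 0.2400i → escape time 9
(row=1, col=0): c = -2.0000 + -0.1050i → escape time 1
(row=1, col=1): c = -1.7280 + -0.1050i → escape time 5
(row=1, col=2): c = -1.4560 + -0.1050i → escape time 8
(row=1, col=3): c = -1.1840 + -0.1050i → escape time 9
(row=1, col=4): c = -0.9120 + -0.1050i → escape time 9
(row=1, col=5): c = -0.6400 + -0.1050i → escape time 9
(row=2, col=0): c = -2.0000 + -0.4500i → escape time 1
(row=2, col=1): c = -1.7280 + -0.4500i → escape time 3
(row=2, col=2): c = -1.4560 + -0.4500i → escape time 3
(row=2, col=3): c = -1.1840 + -0.4500i → escape time 6
(row=2, col=4): c = -0.9120 + -0.4500i → escape time 6
(row=2, col=5): c = -0.6400 + -0.4500i → escape time 9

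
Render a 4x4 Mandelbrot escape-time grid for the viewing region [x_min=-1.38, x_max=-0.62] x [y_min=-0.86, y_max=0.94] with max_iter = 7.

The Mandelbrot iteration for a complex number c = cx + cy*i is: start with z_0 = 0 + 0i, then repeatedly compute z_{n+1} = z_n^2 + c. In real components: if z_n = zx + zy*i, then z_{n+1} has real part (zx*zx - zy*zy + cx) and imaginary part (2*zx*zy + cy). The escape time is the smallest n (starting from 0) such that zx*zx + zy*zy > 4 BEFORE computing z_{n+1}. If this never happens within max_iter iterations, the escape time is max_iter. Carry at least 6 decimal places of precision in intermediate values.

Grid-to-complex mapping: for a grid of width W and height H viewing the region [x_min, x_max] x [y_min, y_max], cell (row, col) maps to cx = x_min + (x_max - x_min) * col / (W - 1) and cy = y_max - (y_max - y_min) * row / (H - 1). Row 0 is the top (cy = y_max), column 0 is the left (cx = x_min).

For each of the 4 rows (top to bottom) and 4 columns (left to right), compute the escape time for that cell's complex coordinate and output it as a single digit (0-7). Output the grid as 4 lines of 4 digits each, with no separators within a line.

Answer: 3334
5777
6777
3334

Derivation:
(row=0, col=0): c = -1.3800 + 0.9400i → escape time 3
(row=0, col=1): c = -1.1267 + 0.9400i → escape time 3
(row=0, col=2): c = -0.8733 + 0.9400i → escape time 3
(row=0, col=3): c = -0.6200 + 0.9400i → escape time 4
(row=1, col=0): c = -1.3800 + 0.3400i → escape time 5
(row=1, col=1): c = -1.1267 + 0.3400i → escape time 7
(row=1, col=2): c = -0.8733 + 0.3400i → escape time 7
(row=1, col=3): c = -0.6200 + 0.3400i → escape time 7
(row=2, col=0): c = -1.3800 + -0.2600i → escape time 6
(row=2, col=1): c = -1.1267 + -0.2600i → escape time 7
(row=2, col=2): c = -0.8733 + -0.2600i → escape time 7
(row=2, col=3): c = -0.6200 + -0.2600i → escape time 7
(row=3, col=0): c = -1.3800 + -0.8600i → escape time 3
(row=3, col=1): c = -1.1267 + -0.8600i → escape time 3
(row=3, col=2): c = -0.8733 + -0.8600i → escape time 3
(row=3, col=3): c = -0.6200 + -0.8600i → escape time 4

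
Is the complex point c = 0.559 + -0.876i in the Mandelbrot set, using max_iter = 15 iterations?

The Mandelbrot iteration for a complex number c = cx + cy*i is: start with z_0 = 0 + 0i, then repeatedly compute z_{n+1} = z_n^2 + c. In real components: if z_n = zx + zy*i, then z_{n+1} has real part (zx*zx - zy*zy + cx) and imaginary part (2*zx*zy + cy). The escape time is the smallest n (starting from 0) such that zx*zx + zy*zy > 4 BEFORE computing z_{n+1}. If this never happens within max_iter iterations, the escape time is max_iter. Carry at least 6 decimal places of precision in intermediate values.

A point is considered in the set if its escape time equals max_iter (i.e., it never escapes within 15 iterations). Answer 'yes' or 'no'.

Answer: no

Derivation:
z_0 = 0 + 0i, c = 0.5590 + -0.8760i
Iter 1: z = 0.5590 + -0.8760i, |z|^2 = 1.0799
Iter 2: z = 0.1041 + -1.8554i, |z|^2 = 3.4532
Iter 3: z = -2.8726 + -1.2623i, |z|^2 = 9.8450
Escaped at iteration 3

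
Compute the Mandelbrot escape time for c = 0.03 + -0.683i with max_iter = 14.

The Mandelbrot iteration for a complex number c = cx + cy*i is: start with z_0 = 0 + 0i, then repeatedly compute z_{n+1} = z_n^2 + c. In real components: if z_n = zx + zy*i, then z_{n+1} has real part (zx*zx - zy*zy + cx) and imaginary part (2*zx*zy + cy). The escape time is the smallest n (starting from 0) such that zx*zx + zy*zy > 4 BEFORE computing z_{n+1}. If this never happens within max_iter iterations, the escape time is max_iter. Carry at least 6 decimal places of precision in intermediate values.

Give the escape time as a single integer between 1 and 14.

Answer: 11

Derivation:
z_0 = 0 + 0i, c = 0.0300 + -0.6830i
Iter 1: z = 0.0300 + -0.6830i, |z|^2 = 0.4674
Iter 2: z = -0.4356 + -0.7240i, |z|^2 = 0.7139
Iter 3: z = -0.3044 + -0.0523i, |z|^2 = 0.0954
Iter 4: z = 0.1199 + -0.6512i, |z|^2 = 0.4384
Iter 5: z = -0.3796 + -0.8392i, |z|^2 = 0.8484
Iter 6: z = -0.5301 + -0.0458i, |z|^2 = 0.2831
Iter 7: z = 0.3089 + -0.6344i, |z|^2 = 0.4979
Iter 8: z = -0.2770 + -1.0750i, |z|^2 = 1.2323
Iter 9: z = -1.0488 + -0.0874i, |z|^2 = 1.1076
Iter 10: z = 1.1224 + -0.4997i, |z|^2 = 1.5095
Iter 11: z = 1.0400 + -1.8048i, |z|^2 = 4.3389
Escaped at iteration 11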